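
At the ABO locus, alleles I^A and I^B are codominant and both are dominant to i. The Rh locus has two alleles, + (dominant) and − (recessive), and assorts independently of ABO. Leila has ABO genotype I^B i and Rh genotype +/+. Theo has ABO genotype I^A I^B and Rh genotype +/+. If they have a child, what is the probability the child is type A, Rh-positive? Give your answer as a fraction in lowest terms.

ABO cross I^B i × I^A I^B → offspring phenotypes: 1/4 A, 1/2 B, 1/4 AB.
Rh cross +/+ × +/+ → 1 Rh+.
Independent loci: P(type A, Rh-positive) = 1/4 × 1 = 1/4.

1/4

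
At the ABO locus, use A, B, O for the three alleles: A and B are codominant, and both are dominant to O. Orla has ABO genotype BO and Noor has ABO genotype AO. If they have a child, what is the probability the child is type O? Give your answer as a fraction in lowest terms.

ABO cross BO × AO → offspring phenotypes: 1/4 O, 1/4 A, 1/4 B, 1/4 AB.
So P(type O) = 1/4.

1/4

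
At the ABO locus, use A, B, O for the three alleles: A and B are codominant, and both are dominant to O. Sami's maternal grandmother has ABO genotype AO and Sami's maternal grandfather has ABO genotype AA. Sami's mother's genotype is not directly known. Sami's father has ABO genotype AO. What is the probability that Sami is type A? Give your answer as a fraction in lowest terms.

Sami's mother's ABO genotype from AO × AA: 1/2 AA, 1/2 AO.
Crossing each possibility with the father AO and summing P(type A): 1/2·1 + 1/2·3/4 = 7/8.

7/8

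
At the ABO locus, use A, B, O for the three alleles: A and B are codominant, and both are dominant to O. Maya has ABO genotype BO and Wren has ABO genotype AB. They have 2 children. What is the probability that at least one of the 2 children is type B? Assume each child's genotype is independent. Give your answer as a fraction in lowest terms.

ABO cross BO × AB → 1/4 A, 1/2 B, 1/4 AB.
So P(type B) = 1/2 per child.
P(none) = (1/2)^2 = 1/4; P(at least one) = 1 − 1/4 = 3/4.

3/4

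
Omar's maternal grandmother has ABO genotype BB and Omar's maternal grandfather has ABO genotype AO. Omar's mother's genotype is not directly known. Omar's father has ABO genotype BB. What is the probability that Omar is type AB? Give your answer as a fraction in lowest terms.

1/4

Omar's mother's ABO genotype from BB × AO: 1/2 AB, 1/2 BO.
Crossing each possibility with the father BB and summing P(type AB): 1/2·1/2 + 1/2·0 = 1/4.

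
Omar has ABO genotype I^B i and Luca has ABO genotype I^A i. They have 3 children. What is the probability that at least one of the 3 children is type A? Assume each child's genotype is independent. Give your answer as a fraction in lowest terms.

ABO cross I^B i × I^A i → 1/4 O, 1/4 A, 1/4 B, 1/4 AB.
So P(type A) = 1/4 per child.
P(none) = (3/4)^3 = 27/64; P(at least one) = 1 − 27/64 = 37/64.

37/64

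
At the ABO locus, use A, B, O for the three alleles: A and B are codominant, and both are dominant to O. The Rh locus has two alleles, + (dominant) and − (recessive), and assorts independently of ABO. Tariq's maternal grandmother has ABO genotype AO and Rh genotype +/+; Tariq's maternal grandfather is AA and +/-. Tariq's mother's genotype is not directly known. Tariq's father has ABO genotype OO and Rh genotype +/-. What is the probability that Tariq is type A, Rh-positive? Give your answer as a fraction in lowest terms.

Tariq's mother's ABO genotype from AO × AA: 1/2 AA, 1/2 AO.
Crossing each possibility with the father OO and summing P(type A): 1/2·1 + 1/2·1/2 = 3/4.
Similarly for Rh via the mother's Rh distribution: P(Rh+) = 7/8.
Independent loci: 3/4 × 7/8 = 21/32.

21/32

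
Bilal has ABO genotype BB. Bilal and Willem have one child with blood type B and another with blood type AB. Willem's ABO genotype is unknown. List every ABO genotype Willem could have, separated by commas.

AB, AO

For each candidate genotype of Willem, check whether crossing it with BB can produce every observed child phenotype.
  AA → possible child types {AB} ✗
  AB → possible child types {B, AB} ✓
  AO → possible child types {B, AB} ✓
  BB → possible child types {B} ✗
  BO → possible child types {B} ✗
  OO → possible child types {B} ✗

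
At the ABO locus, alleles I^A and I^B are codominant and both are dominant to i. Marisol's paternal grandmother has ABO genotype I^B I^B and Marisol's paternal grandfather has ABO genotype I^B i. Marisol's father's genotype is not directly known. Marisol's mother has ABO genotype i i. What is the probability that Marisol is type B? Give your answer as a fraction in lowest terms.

3/4

Marisol's father's ABO genotype from I^B I^B × I^B i: 1/2 I^B I^B, 1/2 I^B i.
Crossing each possibility with the mother i i and summing P(type B): 1/2·1 + 1/2·1/2 = 3/4.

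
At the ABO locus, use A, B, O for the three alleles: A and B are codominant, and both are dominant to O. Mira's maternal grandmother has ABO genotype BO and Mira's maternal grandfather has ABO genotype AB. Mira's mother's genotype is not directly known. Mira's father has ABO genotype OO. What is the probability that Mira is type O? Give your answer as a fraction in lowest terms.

1/4

Mira's mother's ABO genotype from BO × AB: 1/4 AB, 1/4 AO, 1/4 BB, 1/4 BO.
Crossing each possibility with the father OO and summing P(type O): 1/4·0 + 1/4·1/2 + 1/4·0 + 1/4·1/2 = 1/4.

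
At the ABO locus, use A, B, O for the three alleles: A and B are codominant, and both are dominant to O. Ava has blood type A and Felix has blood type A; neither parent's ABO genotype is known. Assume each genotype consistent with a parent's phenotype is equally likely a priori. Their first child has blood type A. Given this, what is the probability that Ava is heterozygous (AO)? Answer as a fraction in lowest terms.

7/15

Possible genotypes: Ava ∈ {AA, AO}; Felix ∈ {AA, AO}.
Weight each parental genotype pair by prior × P(type-A child):
  AA × AA: posterior weight 4/15.
  AA × AO: posterior weight 4/15.
  AO × AA: posterior weight 4/15.
  AO × AO: posterior weight 1/5.
Sum the posterior weight over pairs where Ava is AO: 7/15.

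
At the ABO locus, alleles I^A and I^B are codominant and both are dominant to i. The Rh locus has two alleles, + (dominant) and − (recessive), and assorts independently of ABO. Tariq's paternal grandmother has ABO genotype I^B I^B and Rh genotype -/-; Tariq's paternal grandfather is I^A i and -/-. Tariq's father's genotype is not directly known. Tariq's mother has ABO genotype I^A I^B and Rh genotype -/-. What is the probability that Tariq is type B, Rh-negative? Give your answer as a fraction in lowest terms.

Tariq's father's ABO genotype from I^B I^B × I^A i: 1/2 I^A I^B, 1/2 I^B i.
Crossing each possibility with the mother I^A I^B and summing P(type B): 1/2·1/4 + 1/2·1/2 = 3/8.
Similarly for Rh via the father's Rh distribution: P(Rh-) = 1.
Independent loci: 3/8 × 1 = 3/8.

3/8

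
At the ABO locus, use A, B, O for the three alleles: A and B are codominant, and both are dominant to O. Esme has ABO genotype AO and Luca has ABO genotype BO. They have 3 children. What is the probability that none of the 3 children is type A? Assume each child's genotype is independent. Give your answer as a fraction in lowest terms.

27/64

ABO cross AO × BO → 1/4 O, 1/4 A, 1/4 B, 1/4 AB.
So P(type A) = 1/4 per child.
P(not type A) = 3/4 for one child; (3/4)^3 = 27/64.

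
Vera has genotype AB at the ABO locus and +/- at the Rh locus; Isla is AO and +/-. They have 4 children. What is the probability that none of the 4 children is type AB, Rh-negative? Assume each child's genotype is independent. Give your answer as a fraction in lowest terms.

ABO cross AB × AO → 1/2 A, 1/4 B, 1/4 AB.
Rh cross +/- × +/- → 3/4 Rh+, 1/4 Rh-; so P(type AB, Rh-negative) = 1/4 × 1/4 = 1/16 per child.
P(not type AB, Rh-negative) = 15/16 for one child; (15/16)^4 = 50625/65536.

50625/65536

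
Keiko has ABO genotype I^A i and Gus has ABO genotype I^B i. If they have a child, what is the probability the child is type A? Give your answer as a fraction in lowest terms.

1/4

ABO cross I^A i × I^B i → offspring phenotypes: 1/4 O, 1/4 A, 1/4 B, 1/4 AB.
So P(type A) = 1/4.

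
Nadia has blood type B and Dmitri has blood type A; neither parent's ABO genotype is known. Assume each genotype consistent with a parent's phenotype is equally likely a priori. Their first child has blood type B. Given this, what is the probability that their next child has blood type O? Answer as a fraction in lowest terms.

1/12

Possible genotypes: Nadia ∈ {I^B I^B, I^B i}; Dmitri ∈ {I^A I^A, I^A i}.
Weight each parental genotype pair by prior × P(type-B child):
  I^B I^B × I^A i: posterior weight 2/3; P(next child type O) = 0.
  I^B i × I^A i: posterior weight 1/3; P(next child type O) = 1/4.
Weighted sum = 1/12.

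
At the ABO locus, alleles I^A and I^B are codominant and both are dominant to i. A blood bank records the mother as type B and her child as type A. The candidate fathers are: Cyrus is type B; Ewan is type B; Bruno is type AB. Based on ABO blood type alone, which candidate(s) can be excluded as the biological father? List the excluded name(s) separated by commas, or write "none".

A candidate is excluded only if no genotype consistent with his phenotype could produce a type A child with a type B mother.
Cyrus (type B): no genotype consistent with that phenotype can produce a type-A child with a type-B mother.
Ewan (type B): no genotype consistent with that phenotype can produce a type-A child with a type-B mother.

Cyrus, Ewan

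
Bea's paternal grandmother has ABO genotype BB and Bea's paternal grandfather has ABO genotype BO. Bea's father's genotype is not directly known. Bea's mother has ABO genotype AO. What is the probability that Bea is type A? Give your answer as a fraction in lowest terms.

1/8

Bea's father's ABO genotype from BB × BO: 1/2 BB, 1/2 BO.
Crossing each possibility with the mother AO and summing P(type A): 1/2·0 + 1/2·1/4 = 1/8.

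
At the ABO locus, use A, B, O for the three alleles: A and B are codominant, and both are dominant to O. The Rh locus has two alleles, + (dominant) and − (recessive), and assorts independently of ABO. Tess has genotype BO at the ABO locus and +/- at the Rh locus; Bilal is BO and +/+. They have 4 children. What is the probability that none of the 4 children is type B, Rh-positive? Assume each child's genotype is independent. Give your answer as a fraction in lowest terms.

ABO cross BO × BO → 1/4 O, 3/4 B.
Rh cross +/- × +/+ → 1 Rh+; so P(type B, Rh-positive) = 3/4 × 1 = 3/4 per child.
P(not type B, Rh-positive) = 1/4 for one child; (1/4)^4 = 1/256.

1/256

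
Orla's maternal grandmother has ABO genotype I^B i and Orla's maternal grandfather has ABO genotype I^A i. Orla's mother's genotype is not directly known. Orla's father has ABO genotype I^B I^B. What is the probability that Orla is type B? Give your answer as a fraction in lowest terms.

3/4

Orla's mother's ABO genotype from I^B i × I^A i: 1/4 I^A I^B, 1/4 I^A i, 1/4 I^B i, 1/4 i i.
Crossing each possibility with the father I^B I^B and summing P(type B): 1/4·1/2 + 1/4·1/2 + 1/4·1 + 1/4·1 = 3/4.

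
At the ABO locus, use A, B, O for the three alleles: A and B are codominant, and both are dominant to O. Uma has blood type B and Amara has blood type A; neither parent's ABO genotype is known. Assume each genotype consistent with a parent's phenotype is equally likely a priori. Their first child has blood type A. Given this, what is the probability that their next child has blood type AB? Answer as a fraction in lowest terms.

Possible genotypes: Uma ∈ {BB, BO}; Amara ∈ {AA, AO}.
Weight each parental genotype pair by prior × P(type-A child):
  BO × AA: posterior weight 2/3; P(next child type AB) = 1/2.
  BO × AO: posterior weight 1/3; P(next child type AB) = 1/4.
Weighted sum = 5/12.

5/12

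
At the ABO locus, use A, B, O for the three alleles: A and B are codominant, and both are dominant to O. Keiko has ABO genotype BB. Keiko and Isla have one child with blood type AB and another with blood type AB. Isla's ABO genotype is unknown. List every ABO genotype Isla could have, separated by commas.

AA, AB, AO

For each candidate genotype of Isla, check whether crossing it with BB can produce every observed child phenotype.
  AA → possible child types {AB} ✓
  AB → possible child types {B, AB} ✓
  AO → possible child types {B, AB} ✓
  BB → possible child types {B} ✗
  BO → possible child types {B} ✗
  OO → possible child types {B} ✗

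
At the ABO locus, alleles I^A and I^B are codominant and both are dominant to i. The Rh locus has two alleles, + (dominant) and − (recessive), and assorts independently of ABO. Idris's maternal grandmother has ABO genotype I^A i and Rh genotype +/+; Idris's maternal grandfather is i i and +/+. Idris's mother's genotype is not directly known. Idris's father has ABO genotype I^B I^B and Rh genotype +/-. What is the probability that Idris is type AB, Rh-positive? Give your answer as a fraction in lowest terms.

Idris's mother's ABO genotype from I^A i × i i: 1/2 I^A i, 1/2 i i.
Crossing each possibility with the father I^B I^B and summing P(type AB): 1/2·1/2 + 1/2·0 = 1/4.
Similarly for Rh via the mother's Rh distribution: P(Rh+) = 1.
Independent loci: 1/4 × 1 = 1/4.

1/4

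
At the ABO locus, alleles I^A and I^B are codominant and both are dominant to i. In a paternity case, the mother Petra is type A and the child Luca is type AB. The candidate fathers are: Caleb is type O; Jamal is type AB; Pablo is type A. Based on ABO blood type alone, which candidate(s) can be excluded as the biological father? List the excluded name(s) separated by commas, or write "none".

A candidate is excluded only if no genotype consistent with his phenotype could produce a type AB child with a type A mother.
Caleb (type O): no genotype consistent with that phenotype can produce a type-AB child with a type-A mother.
Pablo (type A): no genotype consistent with that phenotype can produce a type-AB child with a type-A mother.

Caleb, Pablo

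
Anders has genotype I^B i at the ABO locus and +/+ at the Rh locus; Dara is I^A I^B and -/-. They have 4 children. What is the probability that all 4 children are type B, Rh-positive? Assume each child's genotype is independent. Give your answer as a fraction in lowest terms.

1/16

ABO cross I^B i × I^A I^B → 1/4 A, 1/2 B, 1/4 AB.
Rh cross +/+ × -/- → 1 Rh+; so P(type B, Rh-positive) = 1/2 × 1 = 1/2 per child.
All 4 independent: (1/2)^4 = 1/16.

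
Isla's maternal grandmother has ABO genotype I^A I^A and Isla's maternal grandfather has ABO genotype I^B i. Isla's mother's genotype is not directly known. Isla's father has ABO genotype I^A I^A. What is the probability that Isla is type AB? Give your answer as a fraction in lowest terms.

Isla's mother's ABO genotype from I^A I^A × I^B i: 1/2 I^A I^B, 1/2 I^A i.
Crossing each possibility with the father I^A I^A and summing P(type AB): 1/2·1/2 + 1/2·0 = 1/4.

1/4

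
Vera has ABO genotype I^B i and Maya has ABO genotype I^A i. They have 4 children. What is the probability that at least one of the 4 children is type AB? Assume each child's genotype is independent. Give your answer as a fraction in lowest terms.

175/256

ABO cross I^B i × I^A i → 1/4 O, 1/4 A, 1/4 B, 1/4 AB.
So P(type AB) = 1/4 per child.
P(none) = (3/4)^4 = 81/256; P(at least one) = 1 − 81/256 = 175/256.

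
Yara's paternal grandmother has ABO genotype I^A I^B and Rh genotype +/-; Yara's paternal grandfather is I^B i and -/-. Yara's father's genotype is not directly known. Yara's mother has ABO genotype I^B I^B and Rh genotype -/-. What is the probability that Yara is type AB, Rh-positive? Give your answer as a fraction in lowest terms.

Yara's father's ABO genotype from I^A I^B × I^B i: 1/4 I^A I^B, 1/4 I^A i, 1/4 I^B I^B, 1/4 I^B i.
Crossing each possibility with the mother I^B I^B and summing P(type AB): 1/4·1/2 + 1/4·1/2 + 1/4·0 + 1/4·0 = 1/4.
Similarly for Rh via the father's Rh distribution: P(Rh+) = 1/4.
Independent loci: 1/4 × 1/4 = 1/16.

1/16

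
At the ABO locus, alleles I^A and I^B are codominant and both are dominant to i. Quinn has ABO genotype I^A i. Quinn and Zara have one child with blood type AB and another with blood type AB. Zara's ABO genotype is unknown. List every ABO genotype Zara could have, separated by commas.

I^A I^B, I^B I^B, I^B i

For each candidate genotype of Zara, check whether crossing it with I^A i can produce every observed child phenotype.
  I^A I^A → possible child types {A} ✗
  I^A I^B → possible child types {A, B, AB} ✓
  I^A i → possible child types {O, A} ✗
  I^B I^B → possible child types {B, AB} ✓
  I^B i → possible child types {O, A, B, AB} ✓
  i i → possible child types {O, A} ✗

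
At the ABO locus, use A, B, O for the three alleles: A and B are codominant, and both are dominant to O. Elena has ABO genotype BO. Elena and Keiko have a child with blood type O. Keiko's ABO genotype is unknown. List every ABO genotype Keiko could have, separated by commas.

AO, BO, OO

For each candidate genotype of Keiko, check whether crossing it with BO can produce every observed child phenotype.
  AA → possible child types {A, AB} ✗
  AB → possible child types {A, B, AB} ✗
  AO → possible child types {O, A, B, AB} ✓
  BB → possible child types {B} ✗
  BO → possible child types {O, B} ✓
  OO → possible child types {O, B} ✓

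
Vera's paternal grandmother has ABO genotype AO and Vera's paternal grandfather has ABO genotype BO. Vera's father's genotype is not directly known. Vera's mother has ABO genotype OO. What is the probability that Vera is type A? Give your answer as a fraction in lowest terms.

Vera's father's ABO genotype from AO × BO: 1/4 AB, 1/4 AO, 1/4 BO, 1/4 OO.
Crossing each possibility with the mother OO and summing P(type A): 1/4·1/2 + 1/4·1/2 + 1/4·0 + 1/4·0 = 1/4.

1/4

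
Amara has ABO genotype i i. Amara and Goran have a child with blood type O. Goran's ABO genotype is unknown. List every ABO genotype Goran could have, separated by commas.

For each candidate genotype of Goran, check whether crossing it with i i can produce every observed child phenotype.
  I^A I^A → possible child types {A} ✗
  I^A I^B → possible child types {A, B} ✗
  I^A i → possible child types {O, A} ✓
  I^B I^B → possible child types {B} ✗
  I^B i → possible child types {O, B} ✓
  i i → possible child types {O} ✓

I^A i, I^B i, i i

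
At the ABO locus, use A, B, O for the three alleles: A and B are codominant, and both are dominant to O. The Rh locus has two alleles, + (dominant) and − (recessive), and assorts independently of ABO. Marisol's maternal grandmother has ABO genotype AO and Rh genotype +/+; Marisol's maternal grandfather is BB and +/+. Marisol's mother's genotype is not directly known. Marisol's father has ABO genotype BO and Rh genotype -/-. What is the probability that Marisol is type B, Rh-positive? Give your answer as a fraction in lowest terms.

Marisol's mother's ABO genotype from AO × BB: 1/2 AB, 1/2 BO.
Crossing each possibility with the father BO and summing P(type B): 1/2·1/2 + 1/2·3/4 = 5/8.
Similarly for Rh via the mother's Rh distribution: P(Rh+) = 1.
Independent loci: 5/8 × 1 = 5/8.

5/8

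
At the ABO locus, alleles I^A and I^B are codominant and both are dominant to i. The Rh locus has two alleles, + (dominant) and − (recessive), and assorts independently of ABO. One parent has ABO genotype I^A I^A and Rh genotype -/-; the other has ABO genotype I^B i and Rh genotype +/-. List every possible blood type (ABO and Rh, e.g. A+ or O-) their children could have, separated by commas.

Gametes from I^A I^A × I^B i give offspring ABO genotypes I^A I^B, I^A i, i.e. phenotypes A, AB.
Rh cross -/- × +/- → phenotypes Rh+, Rh-.
Combining independently: A+, A-, AB+, AB-.

A+, A-, AB+, AB-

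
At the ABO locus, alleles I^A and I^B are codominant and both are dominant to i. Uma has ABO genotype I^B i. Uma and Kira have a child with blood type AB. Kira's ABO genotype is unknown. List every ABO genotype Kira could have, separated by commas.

For each candidate genotype of Kira, check whether crossing it with I^B i can produce every observed child phenotype.
  I^A I^A → possible child types {A, AB} ✓
  I^A I^B → possible child types {A, B, AB} ✓
  I^A i → possible child types {O, A, B, AB} ✓
  I^B I^B → possible child types {B} ✗
  I^B i → possible child types {O, B} ✗
  i i → possible child types {O, B} ✗

I^A I^A, I^A I^B, I^A i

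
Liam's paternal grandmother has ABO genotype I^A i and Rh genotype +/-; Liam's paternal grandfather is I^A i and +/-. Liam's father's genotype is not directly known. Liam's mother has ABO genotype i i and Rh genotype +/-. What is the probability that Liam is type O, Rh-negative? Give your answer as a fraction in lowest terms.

Liam's father's ABO genotype from I^A i × I^A i: 1/4 I^A I^A, 1/2 I^A i, 1/4 i i.
Crossing each possibility with the mother i i and summing P(type O): 1/4·0 + 1/2·1/2 + 1/4·1 = 1/2.
Similarly for Rh via the father's Rh distribution: P(Rh-) = 1/4.
Independent loci: 1/2 × 1/4 = 1/8.

1/8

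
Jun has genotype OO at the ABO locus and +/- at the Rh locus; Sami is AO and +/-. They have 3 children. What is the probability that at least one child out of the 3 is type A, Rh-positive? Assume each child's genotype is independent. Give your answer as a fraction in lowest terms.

387/512

ABO cross OO × AO → 1/2 O, 1/2 A.
Rh cross +/- × +/- → 3/4 Rh+, 1/4 Rh-; so P(type A, Rh-positive) = 1/2 × 3/4 = 3/8 per child.
P(none) = (5/8)^3 = 125/512; P(at least one) = 1 − 125/512 = 387/512.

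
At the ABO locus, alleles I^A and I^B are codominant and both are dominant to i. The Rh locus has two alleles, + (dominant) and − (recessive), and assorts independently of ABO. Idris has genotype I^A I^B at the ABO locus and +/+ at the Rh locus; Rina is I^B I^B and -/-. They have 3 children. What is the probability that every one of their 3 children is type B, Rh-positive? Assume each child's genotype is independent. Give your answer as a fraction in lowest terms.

ABO cross I^A I^B × I^B I^B → 1/2 B, 1/2 AB.
Rh cross +/+ × -/- → 1 Rh+; so P(type B, Rh-positive) = 1/2 × 1 = 1/2 per child.
All 3 independent: (1/2)^3 = 1/8.

1/8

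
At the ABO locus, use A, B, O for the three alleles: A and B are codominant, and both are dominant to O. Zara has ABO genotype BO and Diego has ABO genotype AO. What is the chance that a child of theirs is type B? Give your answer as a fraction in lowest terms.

ABO cross BO × AO → offspring phenotypes: 1/4 O, 1/4 A, 1/4 B, 1/4 AB.
So P(type B) = 1/4.

1/4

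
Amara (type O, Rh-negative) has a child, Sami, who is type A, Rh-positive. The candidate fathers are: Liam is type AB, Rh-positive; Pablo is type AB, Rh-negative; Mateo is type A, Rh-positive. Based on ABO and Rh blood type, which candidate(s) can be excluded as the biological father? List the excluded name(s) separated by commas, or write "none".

A candidate is excluded only if no genotype consistent with his phenotype could produce a type A, Rh-positive child with a type O, Rh-negative mother.
Pablo (type AB, Rh-): no genotype consistent with that phenotype can produce a type-A Rh+ child with a type-O mother.

Pablo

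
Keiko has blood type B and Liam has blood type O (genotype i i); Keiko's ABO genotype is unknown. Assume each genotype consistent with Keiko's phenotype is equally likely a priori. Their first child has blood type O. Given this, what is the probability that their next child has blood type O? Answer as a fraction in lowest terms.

Possible genotypes: Keiko ∈ {I^B I^B, I^B i}; Liam ∈ {i i}.
Weight each parental genotype pair by prior × P(type-O child):
  I^B i × i i: posterior weight 1; P(next child type O) = 1/2.
Weighted sum = 1/2.

1/2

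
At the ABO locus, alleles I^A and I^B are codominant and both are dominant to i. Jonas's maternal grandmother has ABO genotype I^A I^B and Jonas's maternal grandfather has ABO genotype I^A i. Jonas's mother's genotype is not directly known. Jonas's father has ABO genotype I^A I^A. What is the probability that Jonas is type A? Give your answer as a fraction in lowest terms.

3/4

Jonas's mother's ABO genotype from I^A I^B × I^A i: 1/4 I^A I^A, 1/4 I^A I^B, 1/4 I^A i, 1/4 I^B i.
Crossing each possibility with the father I^A I^A and summing P(type A): 1/4·1 + 1/4·1/2 + 1/4·1 + 1/4·1/2 = 3/4.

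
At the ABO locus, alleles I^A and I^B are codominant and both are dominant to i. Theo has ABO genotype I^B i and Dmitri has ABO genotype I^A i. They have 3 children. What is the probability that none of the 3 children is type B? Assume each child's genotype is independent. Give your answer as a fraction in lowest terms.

27/64

ABO cross I^B i × I^A i → 1/4 O, 1/4 A, 1/4 B, 1/4 AB.
So P(type B) = 1/4 per child.
P(not type B) = 3/4 for one child; (3/4)^3 = 27/64.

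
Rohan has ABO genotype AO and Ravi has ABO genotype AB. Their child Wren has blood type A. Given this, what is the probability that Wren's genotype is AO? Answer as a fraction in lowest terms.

Cross AO × AB → 1/4 AA, 1/4 AB, 1/4 AO, 1/4 BO.
Type-A genotypes among offspring: AA (1/4), AO (1/4); total 1/2.
P(AO | type A) = (1/4) / (1/2) = 1/2.

1/2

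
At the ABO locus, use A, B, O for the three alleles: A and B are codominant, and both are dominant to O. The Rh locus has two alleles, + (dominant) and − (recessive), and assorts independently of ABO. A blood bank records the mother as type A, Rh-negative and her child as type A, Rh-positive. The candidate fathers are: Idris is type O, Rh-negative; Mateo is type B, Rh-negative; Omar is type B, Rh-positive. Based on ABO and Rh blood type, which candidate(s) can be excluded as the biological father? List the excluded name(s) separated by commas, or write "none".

A candidate is excluded only if no genotype consistent with his phenotype could produce a type A, Rh-positive child with a type A, Rh-negative mother.
Idris (type O, Rh-): no genotype consistent with that phenotype can produce a type-A Rh+ child with a type-A mother.
Mateo (type B, Rh-): no genotype consistent with that phenotype can produce a type-A Rh+ child with a type-A mother.

Idris, Mateo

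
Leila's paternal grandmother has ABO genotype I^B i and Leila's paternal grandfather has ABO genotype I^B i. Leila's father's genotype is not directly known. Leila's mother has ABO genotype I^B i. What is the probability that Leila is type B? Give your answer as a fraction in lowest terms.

3/4

Leila's father's ABO genotype from I^B i × I^B i: 1/4 I^B I^B, 1/2 I^B i, 1/4 i i.
Crossing each possibility with the mother I^B i and summing P(type B): 1/4·1 + 1/2·3/4 + 1/4·1/2 = 3/4.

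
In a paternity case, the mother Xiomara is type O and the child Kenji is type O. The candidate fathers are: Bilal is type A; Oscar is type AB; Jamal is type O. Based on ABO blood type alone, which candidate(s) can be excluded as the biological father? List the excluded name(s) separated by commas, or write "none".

Oscar

A candidate is excluded only if no genotype consistent with his phenotype could produce a type O child with a type O mother.
Oscar (type AB): no genotype consistent with that phenotype can produce a type-O child with a type-O mother.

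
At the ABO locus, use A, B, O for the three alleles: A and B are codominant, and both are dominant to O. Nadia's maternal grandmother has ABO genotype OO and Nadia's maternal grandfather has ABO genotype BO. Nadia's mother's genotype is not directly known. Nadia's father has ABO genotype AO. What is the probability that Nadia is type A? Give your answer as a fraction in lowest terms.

Nadia's mother's ABO genotype from OO × BO: 1/2 BO, 1/2 OO.
Crossing each possibility with the father AO and summing P(type A): 1/2·1/4 + 1/2·1/2 = 3/8.

3/8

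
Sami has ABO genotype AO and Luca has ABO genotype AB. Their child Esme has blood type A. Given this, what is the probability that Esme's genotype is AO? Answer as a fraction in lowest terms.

1/2

Cross AO × AB → 1/4 AA, 1/4 AB, 1/4 AO, 1/4 BO.
Type-A genotypes among offspring: AA (1/4), AO (1/4); total 1/2.
P(AO | type A) = (1/4) / (1/2) = 1/2.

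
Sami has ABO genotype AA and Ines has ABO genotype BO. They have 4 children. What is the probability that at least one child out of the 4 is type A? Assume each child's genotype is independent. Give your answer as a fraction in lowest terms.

ABO cross AA × BO → 1/2 A, 1/2 AB.
So P(type A) = 1/2 per child.
P(none) = (1/2)^4 = 1/16; P(at least one) = 1 − 1/16 = 15/16.

15/16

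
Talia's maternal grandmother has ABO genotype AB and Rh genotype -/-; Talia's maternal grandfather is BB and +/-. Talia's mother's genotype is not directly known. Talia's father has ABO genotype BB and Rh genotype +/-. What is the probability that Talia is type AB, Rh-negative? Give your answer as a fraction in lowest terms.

Talia's mother's ABO genotype from AB × BB: 1/2 AB, 1/2 BB.
Crossing each possibility with the father BB and summing P(type AB): 1/2·1/2 + 1/2·0 = 1/4.
Similarly for Rh via the mother's Rh distribution: P(Rh-) = 3/8.
Independent loci: 1/4 × 3/8 = 3/32.

3/32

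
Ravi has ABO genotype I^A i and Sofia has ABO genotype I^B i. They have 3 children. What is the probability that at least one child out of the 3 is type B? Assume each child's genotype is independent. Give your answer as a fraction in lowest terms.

37/64

ABO cross I^A i × I^B i → 1/4 O, 1/4 A, 1/4 B, 1/4 AB.
So P(type B) = 1/4 per child.
P(none) = (3/4)^3 = 27/64; P(at least one) = 1 − 27/64 = 37/64.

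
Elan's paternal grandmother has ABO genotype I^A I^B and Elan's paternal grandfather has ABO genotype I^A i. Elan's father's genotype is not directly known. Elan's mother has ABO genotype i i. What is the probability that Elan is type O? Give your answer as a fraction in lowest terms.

1/4

Elan's father's ABO genotype from I^A I^B × I^A i: 1/4 I^A I^A, 1/4 I^A I^B, 1/4 I^A i, 1/4 I^B i.
Crossing each possibility with the mother i i and summing P(type O): 1/4·0 + 1/4·0 + 1/4·1/2 + 1/4·1/2 = 1/4.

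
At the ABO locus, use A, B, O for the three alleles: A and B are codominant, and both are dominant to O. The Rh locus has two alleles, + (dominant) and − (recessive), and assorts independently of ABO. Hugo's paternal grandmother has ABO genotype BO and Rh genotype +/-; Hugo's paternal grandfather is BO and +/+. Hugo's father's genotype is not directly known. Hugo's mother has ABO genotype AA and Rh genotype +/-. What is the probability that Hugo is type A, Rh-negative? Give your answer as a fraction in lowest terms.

1/16

Hugo's father's ABO genotype from BO × BO: 1/4 BB, 1/2 BO, 1/4 OO.
Crossing each possibility with the mother AA and summing P(type A): 1/4·0 + 1/2·1/2 + 1/4·1 = 1/2.
Similarly for Rh via the father's Rh distribution: P(Rh-) = 1/8.
Independent loci: 1/2 × 1/8 = 1/16.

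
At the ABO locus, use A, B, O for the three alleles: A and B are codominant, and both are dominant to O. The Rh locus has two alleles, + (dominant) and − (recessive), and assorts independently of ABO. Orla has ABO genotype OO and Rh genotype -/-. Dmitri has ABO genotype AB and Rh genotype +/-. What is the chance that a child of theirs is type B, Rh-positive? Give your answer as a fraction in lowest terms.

ABO cross OO × AB → offspring phenotypes: 1/2 A, 1/2 B.
Rh cross -/- × +/- → 1/2 Rh+, 1/2 Rh-.
Independent loci: P(type B, Rh-positive) = 1/2 × 1/2 = 1/4.

1/4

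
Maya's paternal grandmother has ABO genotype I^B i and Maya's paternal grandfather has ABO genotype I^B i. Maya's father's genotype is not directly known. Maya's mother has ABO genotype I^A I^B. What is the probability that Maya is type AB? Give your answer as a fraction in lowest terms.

1/4

Maya's father's ABO genotype from I^B i × I^B i: 1/4 I^B I^B, 1/2 I^B i, 1/4 i i.
Crossing each possibility with the mother I^A I^B and summing P(type AB): 1/4·1/2 + 1/2·1/4 + 1/4·0 = 1/4.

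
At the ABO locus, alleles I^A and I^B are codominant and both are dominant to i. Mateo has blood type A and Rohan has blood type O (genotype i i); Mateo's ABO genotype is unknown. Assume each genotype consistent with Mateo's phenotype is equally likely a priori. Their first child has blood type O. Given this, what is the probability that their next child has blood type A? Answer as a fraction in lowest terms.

Possible genotypes: Mateo ∈ {I^A I^A, I^A i}; Rohan ∈ {i i}.
Weight each parental genotype pair by prior × P(type-O child):
  I^A i × i i: posterior weight 1; P(next child type A) = 1/2.
Weighted sum = 1/2.

1/2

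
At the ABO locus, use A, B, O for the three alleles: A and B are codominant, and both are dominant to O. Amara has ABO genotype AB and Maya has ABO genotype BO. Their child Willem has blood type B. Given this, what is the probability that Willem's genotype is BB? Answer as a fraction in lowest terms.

1/2

Cross AB × BO → 1/4 AB, 1/4 AO, 1/4 BB, 1/4 BO.
Type-B genotypes among offspring: BB (1/4), BO (1/4); total 1/2.
P(BB | type B) = (1/4) / (1/2) = 1/2.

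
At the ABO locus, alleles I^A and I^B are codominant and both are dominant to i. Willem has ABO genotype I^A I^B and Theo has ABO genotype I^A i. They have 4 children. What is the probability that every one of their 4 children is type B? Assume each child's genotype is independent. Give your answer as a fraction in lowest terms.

1/256

ABO cross I^A I^B × I^A i → 1/2 A, 1/4 B, 1/4 AB.
So P(type B) = 1/4 per child.
All 4 independent: (1/4)^4 = 1/256.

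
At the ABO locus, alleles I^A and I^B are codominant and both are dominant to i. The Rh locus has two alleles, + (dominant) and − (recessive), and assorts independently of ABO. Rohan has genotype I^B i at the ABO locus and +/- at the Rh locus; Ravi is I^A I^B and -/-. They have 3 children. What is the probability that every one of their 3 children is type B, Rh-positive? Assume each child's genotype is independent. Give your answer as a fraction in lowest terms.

1/64

ABO cross I^B i × I^A I^B → 1/4 A, 1/2 B, 1/4 AB.
Rh cross +/- × -/- → 1/2 Rh+, 1/2 Rh-; so P(type B, Rh-positive) = 1/2 × 1/2 = 1/4 per child.
All 3 independent: (1/4)^3 = 1/64.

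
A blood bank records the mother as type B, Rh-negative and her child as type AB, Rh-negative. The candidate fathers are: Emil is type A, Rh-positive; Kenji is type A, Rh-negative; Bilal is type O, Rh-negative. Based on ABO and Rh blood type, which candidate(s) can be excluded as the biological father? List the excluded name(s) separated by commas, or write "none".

A candidate is excluded only if no genotype consistent with his phenotype could produce a type AB, Rh-negative child with a type B, Rh-negative mother.
Bilal (type O, Rh-): no genotype consistent with that phenotype can produce a type-AB Rh- child with a type-B mother.

Bilal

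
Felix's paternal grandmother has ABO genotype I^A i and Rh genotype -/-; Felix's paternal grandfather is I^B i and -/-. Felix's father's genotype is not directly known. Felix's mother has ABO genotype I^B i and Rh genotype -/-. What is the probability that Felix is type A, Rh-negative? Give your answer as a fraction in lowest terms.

1/8

Felix's father's ABO genotype from I^A i × I^B i: 1/4 I^A I^B, 1/4 I^A i, 1/4 I^B i, 1/4 i i.
Crossing each possibility with the mother I^B i and summing P(type A): 1/4·1/4 + 1/4·1/4 + 1/4·0 + 1/4·0 = 1/8.
Similarly for Rh via the father's Rh distribution: P(Rh-) = 1.
Independent loci: 1/8 × 1 = 1/8.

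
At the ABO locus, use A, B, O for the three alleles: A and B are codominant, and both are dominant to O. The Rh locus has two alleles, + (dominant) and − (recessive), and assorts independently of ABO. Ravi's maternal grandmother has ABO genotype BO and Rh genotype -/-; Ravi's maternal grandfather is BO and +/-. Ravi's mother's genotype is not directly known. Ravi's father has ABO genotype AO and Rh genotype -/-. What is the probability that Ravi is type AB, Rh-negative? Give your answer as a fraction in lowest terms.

Ravi's mother's ABO genotype from BO × BO: 1/4 BB, 1/2 BO, 1/4 OO.
Crossing each possibility with the father AO and summing P(type AB): 1/4·1/2 + 1/2·1/4 + 1/4·0 = 1/4.
Similarly for Rh via the mother's Rh distribution: P(Rh-) = 3/4.
Independent loci: 1/4 × 3/4 = 3/16.

3/16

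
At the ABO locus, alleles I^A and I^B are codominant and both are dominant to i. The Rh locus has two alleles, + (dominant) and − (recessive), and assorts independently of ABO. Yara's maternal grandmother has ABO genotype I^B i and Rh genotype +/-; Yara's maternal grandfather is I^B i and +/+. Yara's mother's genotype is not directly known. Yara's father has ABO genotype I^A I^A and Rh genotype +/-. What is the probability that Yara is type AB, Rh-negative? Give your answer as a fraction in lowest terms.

1/16

Yara's mother's ABO genotype from I^B i × I^B i: 1/4 I^B I^B, 1/2 I^B i, 1/4 i i.
Crossing each possibility with the father I^A I^A and summing P(type AB): 1/4·1 + 1/2·1/2 + 1/4·0 = 1/2.
Similarly for Rh via the mother's Rh distribution: P(Rh-) = 1/8.
Independent loci: 1/2 × 1/8 = 1/16.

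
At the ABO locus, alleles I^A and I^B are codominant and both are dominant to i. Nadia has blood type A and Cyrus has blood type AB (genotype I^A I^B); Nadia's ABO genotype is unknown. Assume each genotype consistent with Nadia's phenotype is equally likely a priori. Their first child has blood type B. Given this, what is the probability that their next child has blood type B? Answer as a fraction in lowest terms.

Possible genotypes: Nadia ∈ {I^A I^A, I^A i}; Cyrus ∈ {I^A I^B}.
Weight each parental genotype pair by prior × P(type-B child):
  I^A i × I^A I^B: posterior weight 1; P(next child type B) = 1/4.
Weighted sum = 1/4.

1/4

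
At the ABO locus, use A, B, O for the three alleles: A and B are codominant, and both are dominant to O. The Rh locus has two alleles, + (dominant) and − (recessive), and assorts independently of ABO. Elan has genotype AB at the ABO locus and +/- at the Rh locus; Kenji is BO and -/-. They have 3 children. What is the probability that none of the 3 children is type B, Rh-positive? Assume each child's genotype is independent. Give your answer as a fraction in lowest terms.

ABO cross AB × BO → 1/4 A, 1/2 B, 1/4 AB.
Rh cross +/- × -/- → 1/2 Rh+, 1/2 Rh-; so P(type B, Rh-positive) = 1/2 × 1/2 = 1/4 per child.
P(not type B, Rh-positive) = 3/4 for one child; (3/4)^3 = 27/64.

27/64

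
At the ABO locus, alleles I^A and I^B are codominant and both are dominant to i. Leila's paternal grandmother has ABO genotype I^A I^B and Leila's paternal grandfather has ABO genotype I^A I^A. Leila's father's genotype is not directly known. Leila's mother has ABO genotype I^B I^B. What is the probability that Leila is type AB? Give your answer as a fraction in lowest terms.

3/4

Leila's father's ABO genotype from I^A I^B × I^A I^A: 1/2 I^A I^A, 1/2 I^A I^B.
Crossing each possibility with the mother I^B I^B and summing P(type AB): 1/2·1 + 1/2·1/2 = 3/4.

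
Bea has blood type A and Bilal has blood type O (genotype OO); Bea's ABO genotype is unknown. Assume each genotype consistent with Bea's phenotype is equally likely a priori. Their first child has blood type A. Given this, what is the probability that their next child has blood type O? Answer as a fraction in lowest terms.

1/6

Possible genotypes: Bea ∈ {AA, AO}; Bilal ∈ {OO}.
Weight each parental genotype pair by prior × P(type-A child):
  AA × OO: posterior weight 2/3; P(next child type O) = 0.
  AO × OO: posterior weight 1/3; P(next child type O) = 1/2.
Weighted sum = 1/6.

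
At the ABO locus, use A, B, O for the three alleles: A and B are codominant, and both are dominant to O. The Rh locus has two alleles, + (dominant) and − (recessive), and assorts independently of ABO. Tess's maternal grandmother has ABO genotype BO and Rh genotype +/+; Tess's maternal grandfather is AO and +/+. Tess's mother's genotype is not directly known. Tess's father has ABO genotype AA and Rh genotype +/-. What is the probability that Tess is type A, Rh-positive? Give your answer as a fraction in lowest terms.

Tess's mother's ABO genotype from BO × AO: 1/4 AB, 1/4 AO, 1/4 BO, 1/4 OO.
Crossing each possibility with the father AA and summing P(type A): 1/4·1/2 + 1/4·1 + 1/4·1/2 + 1/4·1 = 3/4.
Similarly for Rh via the mother's Rh distribution: P(Rh+) = 1.
Independent loci: 3/4 × 1 = 3/4.

3/4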